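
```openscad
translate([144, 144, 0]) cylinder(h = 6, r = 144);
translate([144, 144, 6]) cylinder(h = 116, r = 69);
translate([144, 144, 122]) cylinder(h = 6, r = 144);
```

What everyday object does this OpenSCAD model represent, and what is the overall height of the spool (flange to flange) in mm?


A spool. The overall height is 128 mm.

Three coaxial cylinders, large–small–large — a spool. Two 6 mm flanges and a 116 mm core give 6 + 116 + 6 = 128 mm.


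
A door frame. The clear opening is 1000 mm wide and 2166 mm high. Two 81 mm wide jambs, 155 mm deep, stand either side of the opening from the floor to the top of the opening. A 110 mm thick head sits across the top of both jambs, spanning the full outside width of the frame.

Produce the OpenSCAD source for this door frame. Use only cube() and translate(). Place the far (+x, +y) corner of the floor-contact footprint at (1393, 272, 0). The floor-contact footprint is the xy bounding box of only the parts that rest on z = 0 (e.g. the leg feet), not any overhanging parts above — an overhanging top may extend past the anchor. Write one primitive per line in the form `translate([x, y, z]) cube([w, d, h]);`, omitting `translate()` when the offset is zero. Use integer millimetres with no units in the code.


translate([231, 117, 0]) cube([81, 155, 2166]);
translate([1312, 117, 0]) cube([81, 155, 2166]);
translate([231, 117, 2166]) cube([1162, 155, 110]);


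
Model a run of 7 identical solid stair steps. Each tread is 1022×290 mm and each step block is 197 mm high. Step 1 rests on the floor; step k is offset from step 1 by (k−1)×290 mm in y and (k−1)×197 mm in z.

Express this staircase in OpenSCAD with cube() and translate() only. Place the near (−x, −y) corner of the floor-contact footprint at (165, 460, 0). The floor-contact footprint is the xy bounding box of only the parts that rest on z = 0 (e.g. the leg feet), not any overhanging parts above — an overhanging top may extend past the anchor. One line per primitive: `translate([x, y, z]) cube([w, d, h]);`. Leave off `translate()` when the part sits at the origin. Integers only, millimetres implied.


translate([165, 460, 0]) cube([1022, 290, 197]);
translate([165, 750, 197]) cube([1022, 290, 197]);
translate([165, 1040, 394]) cube([1022, 290, 197]);
translate([165, 1330, 591]) cube([1022, 290, 197]);
translate([165, 1620, 788]) cube([1022, 290, 197]);
translate([165, 1910, 985]) cube([1022, 290, 197]);
translate([165, 2200, 1182]) cube([1022, 290, 197]);


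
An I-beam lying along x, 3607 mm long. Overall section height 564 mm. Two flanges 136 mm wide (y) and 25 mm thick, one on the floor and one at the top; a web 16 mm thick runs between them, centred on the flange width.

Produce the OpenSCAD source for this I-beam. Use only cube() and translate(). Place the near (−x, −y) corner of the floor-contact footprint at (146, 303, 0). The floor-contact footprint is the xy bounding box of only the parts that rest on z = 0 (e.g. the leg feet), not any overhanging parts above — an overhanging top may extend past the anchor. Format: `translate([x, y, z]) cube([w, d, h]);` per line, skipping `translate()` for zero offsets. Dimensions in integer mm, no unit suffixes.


translate([146, 303, 0]) cube([3607, 136, 25]);
translate([146, 363, 25]) cube([3607, 16, 514]);
translate([146, 303, 539]) cube([3607, 136, 25]);


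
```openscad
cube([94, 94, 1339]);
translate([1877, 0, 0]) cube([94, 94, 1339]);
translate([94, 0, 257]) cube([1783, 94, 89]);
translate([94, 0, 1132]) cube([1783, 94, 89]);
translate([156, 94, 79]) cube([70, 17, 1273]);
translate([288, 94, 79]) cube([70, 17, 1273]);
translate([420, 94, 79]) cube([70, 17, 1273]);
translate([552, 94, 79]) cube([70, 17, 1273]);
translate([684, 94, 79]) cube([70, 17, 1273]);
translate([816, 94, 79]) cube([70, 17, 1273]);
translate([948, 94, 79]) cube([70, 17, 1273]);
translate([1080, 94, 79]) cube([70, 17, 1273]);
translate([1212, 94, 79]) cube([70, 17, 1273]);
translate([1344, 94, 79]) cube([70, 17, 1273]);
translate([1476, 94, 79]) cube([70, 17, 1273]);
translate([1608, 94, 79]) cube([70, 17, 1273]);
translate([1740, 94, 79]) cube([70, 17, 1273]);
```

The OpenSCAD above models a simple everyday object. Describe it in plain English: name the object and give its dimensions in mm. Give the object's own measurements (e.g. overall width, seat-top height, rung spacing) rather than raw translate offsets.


A fence section. Two 94×94 mm posts, 1339 mm tall, stand on the floor with a clear span of 1783 mm between their inner faces. Two horizontal rails of 94×89 mm section span the gap between the posts with their undersides at z = 257 mm and z = 1132 mm, flush with the posts' −y face. 13 pickets, each 70 mm wide, 17 mm thick and 1273 mm tall, are fixed to the +y face of the rails with their bottoms at z = 79 mm, spaced across the span with a 62 mm gap after the −x post and between neighbouring pickets, with 67 mm left before the +x post.


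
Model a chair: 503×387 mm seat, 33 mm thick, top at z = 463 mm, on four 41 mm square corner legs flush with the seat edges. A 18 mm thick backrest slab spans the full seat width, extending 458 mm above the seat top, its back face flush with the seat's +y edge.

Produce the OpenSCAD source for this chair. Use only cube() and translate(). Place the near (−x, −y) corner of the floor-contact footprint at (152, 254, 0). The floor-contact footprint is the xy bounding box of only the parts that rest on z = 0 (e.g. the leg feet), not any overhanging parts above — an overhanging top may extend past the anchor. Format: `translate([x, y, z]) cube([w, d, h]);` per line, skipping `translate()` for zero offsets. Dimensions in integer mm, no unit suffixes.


translate([152, 254, 430]) cube([503, 387, 33]);
translate([152, 254, 0]) cube([41, 41, 430]);
translate([614, 254, 0]) cube([41, 41, 430]);
translate([152, 600, 0]) cube([41, 41, 430]);
translate([614, 600, 0]) cube([41, 41, 430]);
translate([152, 623, 463]) cube([503, 18, 458]);


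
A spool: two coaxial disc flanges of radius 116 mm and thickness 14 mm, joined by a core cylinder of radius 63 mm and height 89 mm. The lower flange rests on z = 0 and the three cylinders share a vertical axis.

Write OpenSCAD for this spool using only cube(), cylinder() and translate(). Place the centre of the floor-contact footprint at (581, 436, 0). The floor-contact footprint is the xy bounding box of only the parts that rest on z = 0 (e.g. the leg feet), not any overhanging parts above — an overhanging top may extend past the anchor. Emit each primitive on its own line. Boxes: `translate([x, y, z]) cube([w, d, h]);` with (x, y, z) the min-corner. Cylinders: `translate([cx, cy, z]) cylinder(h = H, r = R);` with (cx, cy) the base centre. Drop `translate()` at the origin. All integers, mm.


translate([581, 436, 0]) cylinder(h = 14, r = 116);
translate([581, 436, 14]) cylinder(h = 89, r = 63);
translate([581, 436, 103]) cylinder(h = 14, r = 116);


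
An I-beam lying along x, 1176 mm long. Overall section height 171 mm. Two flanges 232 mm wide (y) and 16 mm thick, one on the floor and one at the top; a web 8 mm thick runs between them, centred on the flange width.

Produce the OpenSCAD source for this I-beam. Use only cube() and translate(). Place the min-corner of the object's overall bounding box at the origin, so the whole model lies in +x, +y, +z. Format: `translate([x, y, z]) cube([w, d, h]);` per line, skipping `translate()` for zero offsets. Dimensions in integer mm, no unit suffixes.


cube([1176, 232, 16]);
translate([0, 112, 16]) cube([1176, 8, 139]);
translate([0, 0, 155]) cube([1176, 232, 16]);


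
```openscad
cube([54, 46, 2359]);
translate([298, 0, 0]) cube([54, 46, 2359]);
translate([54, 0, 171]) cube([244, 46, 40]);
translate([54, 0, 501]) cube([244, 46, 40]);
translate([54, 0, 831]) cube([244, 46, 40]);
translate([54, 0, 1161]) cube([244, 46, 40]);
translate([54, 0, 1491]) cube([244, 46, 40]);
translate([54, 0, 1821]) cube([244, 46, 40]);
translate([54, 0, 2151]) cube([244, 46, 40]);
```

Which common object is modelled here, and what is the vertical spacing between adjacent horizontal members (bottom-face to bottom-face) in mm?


A ladder. The rung spacing is 330 mm.

Two tall 54×46 posts with 7 short bars between them — a ladder. Adjacent rungs sit at z = 171 and z = 501, so the spacing is 501 − 171 = 330 mm.


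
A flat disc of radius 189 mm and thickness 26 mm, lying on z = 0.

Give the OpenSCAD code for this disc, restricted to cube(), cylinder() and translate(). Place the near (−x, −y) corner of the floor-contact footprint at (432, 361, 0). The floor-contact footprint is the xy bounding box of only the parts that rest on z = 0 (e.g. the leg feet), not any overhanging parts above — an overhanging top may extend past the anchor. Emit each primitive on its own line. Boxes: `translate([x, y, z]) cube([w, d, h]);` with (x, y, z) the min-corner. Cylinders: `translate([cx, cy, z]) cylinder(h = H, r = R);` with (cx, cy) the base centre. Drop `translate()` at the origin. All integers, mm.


translate([621, 550, 0]) cylinder(h = 26, r = 189);


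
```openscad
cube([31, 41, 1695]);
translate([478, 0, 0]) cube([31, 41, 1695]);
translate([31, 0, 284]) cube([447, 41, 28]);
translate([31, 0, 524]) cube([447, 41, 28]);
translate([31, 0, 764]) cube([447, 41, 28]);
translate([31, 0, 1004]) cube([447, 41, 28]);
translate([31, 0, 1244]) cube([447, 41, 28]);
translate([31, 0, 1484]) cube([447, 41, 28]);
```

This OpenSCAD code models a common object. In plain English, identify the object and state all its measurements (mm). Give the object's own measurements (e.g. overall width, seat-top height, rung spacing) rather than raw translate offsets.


A straight ladder. Two 31×41 mm vertical rails, 1695 mm tall, stand 509 mm apart (outside-to-outside) with their front faces coplanar on the −y side. 6 rungs, each 41 mm deep and 28 mm tall, span between the inner faces of the rails, front faces flush with the rails. The lowest rung's underside is at z = 284 mm and rungs are spaced 240 mm apart (underside to underside).


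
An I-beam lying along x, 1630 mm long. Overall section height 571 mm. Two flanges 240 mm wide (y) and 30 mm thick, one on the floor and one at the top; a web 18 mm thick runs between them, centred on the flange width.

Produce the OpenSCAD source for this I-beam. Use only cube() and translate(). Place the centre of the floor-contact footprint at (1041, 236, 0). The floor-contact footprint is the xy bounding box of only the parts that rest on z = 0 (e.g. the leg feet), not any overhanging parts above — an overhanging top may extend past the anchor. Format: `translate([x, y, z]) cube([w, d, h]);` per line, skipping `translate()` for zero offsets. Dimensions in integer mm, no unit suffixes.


translate([226, 116, 0]) cube([1630, 240, 30]);
translate([226, 227, 30]) cube([1630, 18, 511]);
translate([226, 116, 541]) cube([1630, 240, 30]);


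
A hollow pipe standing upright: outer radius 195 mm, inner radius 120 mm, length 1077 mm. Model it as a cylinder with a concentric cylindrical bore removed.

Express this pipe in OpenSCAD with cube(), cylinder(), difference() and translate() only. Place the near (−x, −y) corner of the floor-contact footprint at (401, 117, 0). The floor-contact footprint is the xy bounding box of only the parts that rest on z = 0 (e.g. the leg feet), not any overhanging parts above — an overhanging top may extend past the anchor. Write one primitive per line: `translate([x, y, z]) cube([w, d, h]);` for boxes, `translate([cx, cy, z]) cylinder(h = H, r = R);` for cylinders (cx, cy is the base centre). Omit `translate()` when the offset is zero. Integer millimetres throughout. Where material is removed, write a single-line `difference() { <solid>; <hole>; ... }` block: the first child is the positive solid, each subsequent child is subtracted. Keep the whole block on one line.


difference() { translate([596, 312, 0]) cylinder(h = 1077, r = 195); translate([596, 312, 0]) cylinder(h = 1077, r = 120); }


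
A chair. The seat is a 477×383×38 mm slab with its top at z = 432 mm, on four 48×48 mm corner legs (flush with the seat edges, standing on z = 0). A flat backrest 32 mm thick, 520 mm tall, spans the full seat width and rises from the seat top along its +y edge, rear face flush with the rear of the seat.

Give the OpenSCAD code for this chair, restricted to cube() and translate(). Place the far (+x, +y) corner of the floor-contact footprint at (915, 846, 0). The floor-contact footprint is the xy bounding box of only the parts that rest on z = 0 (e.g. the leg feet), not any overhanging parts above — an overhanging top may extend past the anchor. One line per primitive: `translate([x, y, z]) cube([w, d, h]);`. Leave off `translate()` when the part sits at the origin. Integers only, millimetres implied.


translate([438, 463, 394]) cube([477, 383, 38]);
translate([438, 463, 0]) cube([48, 48, 394]);
translate([867, 463, 0]) cube([48, 48, 394]);
translate([438, 798, 0]) cube([48, 48, 394]);
translate([867, 798, 0]) cube([48, 48, 394]);
translate([438, 814, 432]) cube([477, 32, 520]);


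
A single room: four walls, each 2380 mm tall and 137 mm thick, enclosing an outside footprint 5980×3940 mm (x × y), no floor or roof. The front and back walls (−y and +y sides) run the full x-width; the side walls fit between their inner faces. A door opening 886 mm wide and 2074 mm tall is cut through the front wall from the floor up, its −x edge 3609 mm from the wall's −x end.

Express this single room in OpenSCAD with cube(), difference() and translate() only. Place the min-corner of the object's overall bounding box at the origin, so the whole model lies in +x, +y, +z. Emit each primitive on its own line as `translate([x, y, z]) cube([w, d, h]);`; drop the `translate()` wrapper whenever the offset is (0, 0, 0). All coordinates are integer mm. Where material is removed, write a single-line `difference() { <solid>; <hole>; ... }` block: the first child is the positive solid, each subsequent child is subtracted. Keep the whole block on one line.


difference() { cube([5980, 137, 2380]); translate([3609, 0, 0]) cube([886, 137, 2074]); }
translate([0, 3803, 0]) cube([5980, 137, 2380]);
translate([0, 137, 0]) cube([137, 3666, 2380]);
translate([5843, 137, 0]) cube([137, 3666, 2380]);


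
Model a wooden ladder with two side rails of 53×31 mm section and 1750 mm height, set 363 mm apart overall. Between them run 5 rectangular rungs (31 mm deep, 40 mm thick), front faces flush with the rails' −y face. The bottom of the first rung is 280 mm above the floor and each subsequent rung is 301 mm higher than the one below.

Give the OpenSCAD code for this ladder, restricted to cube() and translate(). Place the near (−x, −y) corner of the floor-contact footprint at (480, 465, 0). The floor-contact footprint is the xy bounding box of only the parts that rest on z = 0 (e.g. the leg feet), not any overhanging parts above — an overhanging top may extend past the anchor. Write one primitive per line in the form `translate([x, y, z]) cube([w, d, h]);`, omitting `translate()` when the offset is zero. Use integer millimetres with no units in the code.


// rung span = 363 - 2*53 = 257
// rung[k] z = 280 + k*301
translate([480, 465, 0]) cube([53, 31, 1750]);
translate([790, 465, 0]) cube([53, 31, 1750]);
translate([533, 465, 280]) cube([257, 31, 40]);
translate([533, 465, 581]) cube([257, 31, 40]);
translate([533, 465, 882]) cube([257, 31, 40]);
translate([533, 465, 1183]) cube([257, 31, 40]);
translate([533, 465, 1484]) cube([257, 31, 40]);


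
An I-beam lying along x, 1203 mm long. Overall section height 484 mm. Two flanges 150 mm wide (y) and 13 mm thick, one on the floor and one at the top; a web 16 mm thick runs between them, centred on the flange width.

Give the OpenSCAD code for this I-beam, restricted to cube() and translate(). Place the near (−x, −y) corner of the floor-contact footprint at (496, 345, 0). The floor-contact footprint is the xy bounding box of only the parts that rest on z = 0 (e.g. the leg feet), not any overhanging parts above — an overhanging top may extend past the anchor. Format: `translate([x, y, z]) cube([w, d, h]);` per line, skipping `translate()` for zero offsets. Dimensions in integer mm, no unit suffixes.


translate([496, 345, 0]) cube([1203, 150, 13]);
translate([496, 412, 13]) cube([1203, 16, 458]);
translate([496, 345, 471]) cube([1203, 150, 13]);


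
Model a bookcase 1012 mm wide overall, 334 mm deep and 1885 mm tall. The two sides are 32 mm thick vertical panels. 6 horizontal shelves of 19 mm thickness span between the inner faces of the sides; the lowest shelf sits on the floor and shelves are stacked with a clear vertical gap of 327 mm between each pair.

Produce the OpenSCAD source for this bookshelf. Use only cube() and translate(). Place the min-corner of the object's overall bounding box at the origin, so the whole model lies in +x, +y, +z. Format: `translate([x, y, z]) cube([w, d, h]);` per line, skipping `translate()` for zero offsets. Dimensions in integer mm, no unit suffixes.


cube([32, 334, 1885]);
translate([980, 0, 0]) cube([32, 334, 1885]);
translate([32, 0, 0]) cube([948, 334, 19]);
translate([32, 0, 346]) cube([948, 334, 19]);
translate([32, 0, 692]) cube([948, 334, 19]);
translate([32, 0, 1038]) cube([948, 334, 19]);
translate([32, 0, 1384]) cube([948, 334, 19]);
translate([32, 0, 1730]) cube([948, 334, 19]);


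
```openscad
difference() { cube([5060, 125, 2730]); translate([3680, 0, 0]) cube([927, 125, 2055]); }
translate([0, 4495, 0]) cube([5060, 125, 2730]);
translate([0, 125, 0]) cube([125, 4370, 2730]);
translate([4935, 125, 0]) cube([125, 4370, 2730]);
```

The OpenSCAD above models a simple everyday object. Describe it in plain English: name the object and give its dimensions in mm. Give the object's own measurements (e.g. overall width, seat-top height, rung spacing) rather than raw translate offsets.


A single room: four walls, each 2730 mm tall and 125 mm thick, enclosing an outside footprint 5060×4620 mm (x × y), no floor or roof. The front and back walls (−y and +y sides) run the full x-width; the side walls fit between their inner faces. A door opening 927 mm wide and 2055 mm tall is cut through the front wall from the floor up, its −x edge 3680 mm from the wall's −x end.


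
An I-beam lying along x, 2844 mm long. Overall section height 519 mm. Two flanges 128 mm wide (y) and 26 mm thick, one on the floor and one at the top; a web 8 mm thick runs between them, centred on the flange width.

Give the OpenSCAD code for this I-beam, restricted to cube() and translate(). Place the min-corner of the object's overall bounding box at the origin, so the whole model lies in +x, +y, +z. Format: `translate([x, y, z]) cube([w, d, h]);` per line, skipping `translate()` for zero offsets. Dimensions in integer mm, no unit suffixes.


cube([2844, 128, 26]);
translate([0, 60, 26]) cube([2844, 8, 467]);
translate([0, 0, 493]) cube([2844, 128, 26]);


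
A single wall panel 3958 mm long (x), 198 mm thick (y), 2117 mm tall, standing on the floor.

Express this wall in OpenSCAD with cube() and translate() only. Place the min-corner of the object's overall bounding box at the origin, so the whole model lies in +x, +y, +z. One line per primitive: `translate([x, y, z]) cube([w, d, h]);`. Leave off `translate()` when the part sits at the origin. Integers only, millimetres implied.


cube([3958, 198, 2117]);


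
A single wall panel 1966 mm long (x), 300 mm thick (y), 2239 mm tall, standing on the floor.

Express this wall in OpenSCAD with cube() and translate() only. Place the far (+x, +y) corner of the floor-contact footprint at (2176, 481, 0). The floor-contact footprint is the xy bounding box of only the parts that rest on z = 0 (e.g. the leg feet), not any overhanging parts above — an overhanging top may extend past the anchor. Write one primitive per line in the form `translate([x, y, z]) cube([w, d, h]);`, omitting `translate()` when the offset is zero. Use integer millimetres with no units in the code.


translate([210, 181, 0]) cube([1966, 300, 2239]);


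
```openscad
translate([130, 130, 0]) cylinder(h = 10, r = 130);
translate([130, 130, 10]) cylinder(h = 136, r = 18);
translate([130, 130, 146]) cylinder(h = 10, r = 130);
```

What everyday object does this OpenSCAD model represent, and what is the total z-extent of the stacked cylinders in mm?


A spool. The overall height is 156 mm.

Three coaxial cylinders, large–small–large — a spool. Two 10 mm flanges and a 136 mm core give 10 + 136 + 10 = 156 mm.


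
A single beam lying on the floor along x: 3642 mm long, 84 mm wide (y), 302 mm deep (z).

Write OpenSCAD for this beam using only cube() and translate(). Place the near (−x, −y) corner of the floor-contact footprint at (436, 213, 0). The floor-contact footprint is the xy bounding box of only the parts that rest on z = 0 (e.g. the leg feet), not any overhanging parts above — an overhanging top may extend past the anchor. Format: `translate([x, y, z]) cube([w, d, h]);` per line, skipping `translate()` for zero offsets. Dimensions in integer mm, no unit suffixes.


translate([436, 213, 0]) cube([3642, 84, 302]);


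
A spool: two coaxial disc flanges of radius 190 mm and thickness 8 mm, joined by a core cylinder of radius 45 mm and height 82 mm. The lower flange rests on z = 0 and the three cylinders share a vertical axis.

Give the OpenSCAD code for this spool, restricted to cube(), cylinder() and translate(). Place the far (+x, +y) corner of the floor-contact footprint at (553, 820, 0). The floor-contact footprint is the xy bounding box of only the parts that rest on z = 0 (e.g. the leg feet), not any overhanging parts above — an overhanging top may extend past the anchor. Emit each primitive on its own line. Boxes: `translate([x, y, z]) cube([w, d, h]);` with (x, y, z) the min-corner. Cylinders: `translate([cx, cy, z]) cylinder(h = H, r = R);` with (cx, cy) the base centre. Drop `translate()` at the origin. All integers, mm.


translate([363, 630, 0]) cylinder(h = 8, r = 190);
translate([363, 630, 8]) cylinder(h = 82, r = 45);
translate([363, 630, 90]) cylinder(h = 8, r = 190);


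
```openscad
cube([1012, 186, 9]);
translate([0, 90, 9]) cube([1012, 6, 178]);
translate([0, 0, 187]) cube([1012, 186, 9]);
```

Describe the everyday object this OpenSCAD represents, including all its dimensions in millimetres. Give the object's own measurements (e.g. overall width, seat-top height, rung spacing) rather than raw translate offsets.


An I-beam lying along x, 1012 mm long. Overall section height 196 mm. Two flanges 186 mm wide (y) and 9 mm thick, one on the floor and one at the top; a web 6 mm thick runs between them, centred on the flange width.


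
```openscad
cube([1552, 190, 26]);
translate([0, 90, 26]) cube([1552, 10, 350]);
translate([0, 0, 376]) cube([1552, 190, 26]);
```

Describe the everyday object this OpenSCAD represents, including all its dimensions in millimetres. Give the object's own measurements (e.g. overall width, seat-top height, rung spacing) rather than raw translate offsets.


An I-beam lying along x, 1552 mm long. Overall section height 402 mm. Two flanges 190 mm wide (y) and 26 mm thick, one on the floor and one at the top; a web 10 mm thick runs between them, centred on the flange width.


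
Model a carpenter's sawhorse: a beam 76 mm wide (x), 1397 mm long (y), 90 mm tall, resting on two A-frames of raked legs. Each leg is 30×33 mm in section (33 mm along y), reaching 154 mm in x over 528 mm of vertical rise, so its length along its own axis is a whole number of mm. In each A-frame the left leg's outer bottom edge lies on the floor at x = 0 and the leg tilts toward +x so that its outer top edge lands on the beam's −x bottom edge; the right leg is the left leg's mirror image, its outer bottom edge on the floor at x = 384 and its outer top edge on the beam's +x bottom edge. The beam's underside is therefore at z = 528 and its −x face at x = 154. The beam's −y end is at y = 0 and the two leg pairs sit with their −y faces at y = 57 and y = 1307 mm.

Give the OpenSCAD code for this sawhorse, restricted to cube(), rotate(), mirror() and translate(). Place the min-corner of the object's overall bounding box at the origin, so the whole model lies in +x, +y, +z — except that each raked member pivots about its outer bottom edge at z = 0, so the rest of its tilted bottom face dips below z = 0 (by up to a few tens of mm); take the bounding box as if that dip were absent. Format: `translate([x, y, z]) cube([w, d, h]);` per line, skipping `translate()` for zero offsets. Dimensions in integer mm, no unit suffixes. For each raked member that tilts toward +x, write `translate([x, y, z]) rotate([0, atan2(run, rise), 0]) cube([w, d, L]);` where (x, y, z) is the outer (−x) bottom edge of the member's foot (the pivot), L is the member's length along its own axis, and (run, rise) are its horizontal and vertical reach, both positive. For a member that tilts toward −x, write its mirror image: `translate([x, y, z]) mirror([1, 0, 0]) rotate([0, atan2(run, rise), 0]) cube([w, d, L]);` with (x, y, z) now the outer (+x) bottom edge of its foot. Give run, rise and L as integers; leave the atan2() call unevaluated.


translate([154, 0, 528]) cube([76, 1397, 90]);
translate([0, 57, 0]) rotate([0, atan2(154, 528), 0]) cube([30, 33, 550]);
translate([384, 57, 0]) mirror([1, 0, 0]) rotate([0, atan2(154, 528), 0]) cube([30, 33, 550]);
translate([0, 1307, 0]) rotate([0, atan2(154, 528), 0]) cube([30, 33, 550]);
translate([384, 1307, 0]) mirror([1, 0, 0]) rotate([0, atan2(154, 528), 0]) cube([30, 33, 550]);


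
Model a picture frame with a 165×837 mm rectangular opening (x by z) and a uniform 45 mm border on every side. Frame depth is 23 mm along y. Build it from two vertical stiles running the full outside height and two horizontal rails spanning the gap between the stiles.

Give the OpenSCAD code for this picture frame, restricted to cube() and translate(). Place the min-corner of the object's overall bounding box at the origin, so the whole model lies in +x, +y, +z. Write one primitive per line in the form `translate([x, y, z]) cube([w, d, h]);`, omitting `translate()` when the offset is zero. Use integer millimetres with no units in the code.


cube([45, 23, 927]);
translate([210, 0, 0]) cube([45, 23, 927]);
translate([45, 0, 0]) cube([165, 23, 45]);
translate([45, 0, 882]) cube([165, 23, 45]);


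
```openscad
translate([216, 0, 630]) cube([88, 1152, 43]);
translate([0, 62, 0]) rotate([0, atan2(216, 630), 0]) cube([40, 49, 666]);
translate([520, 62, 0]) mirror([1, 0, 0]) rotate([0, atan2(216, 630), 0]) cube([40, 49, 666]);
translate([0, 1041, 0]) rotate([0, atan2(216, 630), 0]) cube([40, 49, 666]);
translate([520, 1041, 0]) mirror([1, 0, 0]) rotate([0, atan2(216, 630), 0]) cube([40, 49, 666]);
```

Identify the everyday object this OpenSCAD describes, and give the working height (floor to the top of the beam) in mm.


A sawhorse. The overall height is 673 mm.

A beam across two mirrored pairs of raked legs — a sawhorse. The beam's underside is at z = 630 (matching the legs' vertical rise in atan2(216, 630)) and the beam is 43 mm tall, so its top is at 630 + 43 = 673 mm. The raked legs top out at the beam's underside, so that is the highest point.


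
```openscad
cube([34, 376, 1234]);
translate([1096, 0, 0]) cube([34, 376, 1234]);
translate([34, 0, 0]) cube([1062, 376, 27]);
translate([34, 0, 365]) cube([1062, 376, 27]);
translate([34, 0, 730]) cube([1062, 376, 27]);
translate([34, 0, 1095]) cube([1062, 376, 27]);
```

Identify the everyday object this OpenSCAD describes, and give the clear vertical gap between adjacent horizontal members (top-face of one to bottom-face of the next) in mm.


A bookshelf. The clear shelf gap is 338 mm.

Two tall side panels with 4 horizontal boards between them — a bookshelf. The first two shelf undersides are at z = 0 and z = 365; with shelf thickness 27, the clear gap is 365 − 0 − 27 = 338 mm.


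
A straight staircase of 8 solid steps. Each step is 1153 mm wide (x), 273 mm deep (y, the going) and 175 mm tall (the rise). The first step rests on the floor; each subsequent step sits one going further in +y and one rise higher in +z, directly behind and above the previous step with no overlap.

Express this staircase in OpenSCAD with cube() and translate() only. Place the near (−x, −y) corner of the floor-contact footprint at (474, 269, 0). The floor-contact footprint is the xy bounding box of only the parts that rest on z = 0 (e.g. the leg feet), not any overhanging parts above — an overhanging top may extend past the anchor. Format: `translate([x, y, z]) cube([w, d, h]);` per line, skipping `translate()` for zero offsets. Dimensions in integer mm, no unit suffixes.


translate([474, 269, 0]) cube([1153, 273, 175]);
translate([474, 542, 175]) cube([1153, 273, 175]);
translate([474, 815, 350]) cube([1153, 273, 175]);
translate([474, 1088, 525]) cube([1153, 273, 175]);
translate([474, 1361, 700]) cube([1153, 273, 175]);
translate([474, 1634, 875]) cube([1153, 273, 175]);
translate([474, 1907, 1050]) cube([1153, 273, 175]);
translate([474, 2180, 1225]) cube([1153, 273, 175]);


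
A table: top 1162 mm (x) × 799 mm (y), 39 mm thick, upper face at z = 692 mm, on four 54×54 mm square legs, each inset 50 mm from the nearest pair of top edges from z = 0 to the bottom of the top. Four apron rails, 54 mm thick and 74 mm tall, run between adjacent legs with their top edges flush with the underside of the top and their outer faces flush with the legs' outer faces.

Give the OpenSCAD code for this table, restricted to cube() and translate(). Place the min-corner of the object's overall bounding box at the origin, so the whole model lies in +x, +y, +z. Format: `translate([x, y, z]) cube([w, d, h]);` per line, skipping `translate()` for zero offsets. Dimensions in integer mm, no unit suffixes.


translate([0, 0, 653]) cube([1162, 799, 39]);
translate([50, 50, 0]) cube([54, 54, 653]);
translate([1058, 50, 0]) cube([54, 54, 653]);
translate([50, 695, 0]) cube([54, 54, 653]);
translate([1058, 695, 0]) cube([54, 54, 653]);
translate([104, 50, 579]) cube([954, 54, 74]);
translate([104, 695, 579]) cube([954, 54, 74]);
translate([50, 104, 579]) cube([54, 591, 74]);
translate([1058, 104, 579]) cube([54, 591, 74]);


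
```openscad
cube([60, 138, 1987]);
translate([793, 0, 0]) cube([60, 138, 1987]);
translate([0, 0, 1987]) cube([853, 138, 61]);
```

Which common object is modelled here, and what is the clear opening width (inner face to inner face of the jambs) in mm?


A door frame. The clear opening width is 733 mm.

Two 1987 mm tall posts with a header on top — a door frame. The left jamb is 60 mm wide at x = 0; the right jamb starts at x = 793. The clear opening is 793 − 60 = 733 mm.


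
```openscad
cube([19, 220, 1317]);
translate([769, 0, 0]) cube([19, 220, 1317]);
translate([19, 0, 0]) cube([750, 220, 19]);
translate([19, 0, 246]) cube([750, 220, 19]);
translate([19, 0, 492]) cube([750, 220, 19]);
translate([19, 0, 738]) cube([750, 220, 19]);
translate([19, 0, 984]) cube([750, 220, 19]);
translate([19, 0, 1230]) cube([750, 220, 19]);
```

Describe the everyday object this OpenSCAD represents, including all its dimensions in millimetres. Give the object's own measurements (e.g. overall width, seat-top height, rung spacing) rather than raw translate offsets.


An open bookshelf. Two side panels, each 19 mm thick, 220 mm deep and 1317 mm tall, stand 788 mm apart (outside-to-outside). Between them sit 6 shelves, each 19 mm thick and 220 mm deep, spanning the full gap between the sides. The bottom shelf rests on the floor (its underside at z = 0) and the clear gap between one shelf's top and the next shelf's underside is 227 mm.


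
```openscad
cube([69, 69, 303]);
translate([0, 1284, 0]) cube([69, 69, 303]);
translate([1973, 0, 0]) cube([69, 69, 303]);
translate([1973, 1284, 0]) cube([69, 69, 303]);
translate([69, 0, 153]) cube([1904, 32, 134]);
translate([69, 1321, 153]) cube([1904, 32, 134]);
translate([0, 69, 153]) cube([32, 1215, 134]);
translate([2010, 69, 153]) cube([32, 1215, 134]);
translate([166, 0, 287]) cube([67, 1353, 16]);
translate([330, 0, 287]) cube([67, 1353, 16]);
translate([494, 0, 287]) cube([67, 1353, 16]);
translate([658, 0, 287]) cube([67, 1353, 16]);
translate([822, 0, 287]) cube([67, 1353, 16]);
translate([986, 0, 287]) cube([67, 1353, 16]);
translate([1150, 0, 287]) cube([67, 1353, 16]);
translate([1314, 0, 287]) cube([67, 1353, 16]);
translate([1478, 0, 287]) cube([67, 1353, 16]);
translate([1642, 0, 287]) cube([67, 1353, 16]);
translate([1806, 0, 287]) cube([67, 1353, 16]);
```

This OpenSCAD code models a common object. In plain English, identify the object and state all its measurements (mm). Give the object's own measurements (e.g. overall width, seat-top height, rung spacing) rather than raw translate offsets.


A bed frame 2042 mm long (x) by 1353 mm wide (y). Four 69×69 mm corner posts, 303 mm tall, at the corners of the footprint. Four rails of 32 mm thickness and 134 mm height run between adjacent posts with their undersides at z = 153 mm, their outer faces flush with the outside of the frame (the two x-running rails run between the posts' inner faces; the two y-running rails run between the posts' inner faces). 11 slats, each 67 mm wide (x) and 16 mm thick, lie across the top of the two x-running rails, running the full 1353 mm width of the frame in y; along x they sit between the end posts with a 97 mm gap after the −x posts and between neighbouring slats, leaving 100 mm before the +x posts.


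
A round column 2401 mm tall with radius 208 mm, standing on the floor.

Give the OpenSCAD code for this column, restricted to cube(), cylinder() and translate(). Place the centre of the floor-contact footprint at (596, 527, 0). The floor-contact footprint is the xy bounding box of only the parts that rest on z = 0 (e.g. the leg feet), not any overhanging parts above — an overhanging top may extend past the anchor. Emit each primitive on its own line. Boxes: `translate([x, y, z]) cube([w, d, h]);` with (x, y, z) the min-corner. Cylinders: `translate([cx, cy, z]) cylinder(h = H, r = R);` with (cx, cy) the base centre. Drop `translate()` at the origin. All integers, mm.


translate([596, 527, 0]) cylinder(h = 2401, r = 208);


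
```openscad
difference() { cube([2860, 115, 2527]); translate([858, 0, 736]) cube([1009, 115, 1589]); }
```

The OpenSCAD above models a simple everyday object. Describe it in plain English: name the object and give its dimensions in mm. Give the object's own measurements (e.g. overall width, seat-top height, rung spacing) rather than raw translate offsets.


A wall 2860 mm long (x), 115 mm thick (y), 2527 mm tall, with a rectangular window opening cut through it. The opening is 1009 mm wide and 1589 mm tall; its sill is at z = 736 mm and its near (−x) edge is 858 mm from the wall's −x end. The opening passes through the full wall thickness.


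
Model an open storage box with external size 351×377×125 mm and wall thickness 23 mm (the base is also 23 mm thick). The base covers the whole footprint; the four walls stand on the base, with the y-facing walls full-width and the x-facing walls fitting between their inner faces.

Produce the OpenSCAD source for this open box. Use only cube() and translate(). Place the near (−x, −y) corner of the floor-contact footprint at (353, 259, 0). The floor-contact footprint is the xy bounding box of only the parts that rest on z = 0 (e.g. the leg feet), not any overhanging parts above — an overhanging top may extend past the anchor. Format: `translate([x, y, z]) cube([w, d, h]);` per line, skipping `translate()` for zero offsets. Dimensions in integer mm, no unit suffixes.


translate([353, 259, 0]) cube([351, 377, 23]);
translate([353, 259, 23]) cube([351, 23, 102]);
translate([353, 613, 23]) cube([351, 23, 102]);
translate([353, 282, 23]) cube([23, 331, 102]);
translate([681, 282, 23]) cube([23, 331, 102]);


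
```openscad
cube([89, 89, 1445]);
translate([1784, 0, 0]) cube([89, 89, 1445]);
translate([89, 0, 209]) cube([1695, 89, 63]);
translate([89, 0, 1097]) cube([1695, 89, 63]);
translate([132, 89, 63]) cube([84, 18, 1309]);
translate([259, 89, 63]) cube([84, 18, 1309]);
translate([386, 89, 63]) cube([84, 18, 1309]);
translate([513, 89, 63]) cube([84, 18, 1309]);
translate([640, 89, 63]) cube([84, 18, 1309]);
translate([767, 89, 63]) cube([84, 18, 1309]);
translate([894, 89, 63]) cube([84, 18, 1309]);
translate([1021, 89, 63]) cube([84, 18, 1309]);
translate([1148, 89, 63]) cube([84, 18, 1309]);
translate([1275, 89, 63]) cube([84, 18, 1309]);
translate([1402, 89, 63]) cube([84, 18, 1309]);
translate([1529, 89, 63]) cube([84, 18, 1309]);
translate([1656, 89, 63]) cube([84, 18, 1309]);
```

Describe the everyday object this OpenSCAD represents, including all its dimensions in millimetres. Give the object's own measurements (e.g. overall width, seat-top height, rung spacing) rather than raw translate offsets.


A fence section. Two 89×89 mm posts, 1445 mm tall, stand on the floor with a clear span of 1695 mm between their inner faces. Two horizontal rails of 89×63 mm section span the gap between the posts with their undersides at z = 209 mm and z = 1097 mm, flush with the posts' −y face. 13 pickets, each 84 mm wide, 18 mm thick and 1309 mm tall, are fixed to the +y face of the rails with their bottoms at z = 63 mm, spaced across the span with a 43 mm gap after the −x post and between neighbouring pickets, with 44 mm left before the +x post.


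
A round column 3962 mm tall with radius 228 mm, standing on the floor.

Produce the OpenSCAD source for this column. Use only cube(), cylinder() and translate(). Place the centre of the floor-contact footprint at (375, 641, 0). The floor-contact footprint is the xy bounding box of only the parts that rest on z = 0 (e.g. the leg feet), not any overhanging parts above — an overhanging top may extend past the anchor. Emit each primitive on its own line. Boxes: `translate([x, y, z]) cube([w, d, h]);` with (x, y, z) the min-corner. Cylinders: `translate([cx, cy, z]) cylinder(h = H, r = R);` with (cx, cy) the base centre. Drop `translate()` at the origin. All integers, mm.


translate([375, 641, 0]) cylinder(h = 3962, r = 228);


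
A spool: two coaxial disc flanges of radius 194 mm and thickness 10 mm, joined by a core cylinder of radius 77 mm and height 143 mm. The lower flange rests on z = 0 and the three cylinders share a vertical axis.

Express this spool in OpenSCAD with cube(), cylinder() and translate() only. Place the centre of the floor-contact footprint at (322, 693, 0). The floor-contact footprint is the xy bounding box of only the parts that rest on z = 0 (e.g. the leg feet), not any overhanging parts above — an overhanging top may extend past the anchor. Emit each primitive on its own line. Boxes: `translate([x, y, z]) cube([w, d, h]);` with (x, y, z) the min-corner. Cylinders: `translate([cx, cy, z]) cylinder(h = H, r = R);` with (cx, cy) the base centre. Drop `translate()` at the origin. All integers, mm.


translate([322, 693, 0]) cylinder(h = 10, r = 194);
translate([322, 693, 10]) cylinder(h = 143, r = 77);
translate([322, 693, 153]) cylinder(h = 10, r = 194);


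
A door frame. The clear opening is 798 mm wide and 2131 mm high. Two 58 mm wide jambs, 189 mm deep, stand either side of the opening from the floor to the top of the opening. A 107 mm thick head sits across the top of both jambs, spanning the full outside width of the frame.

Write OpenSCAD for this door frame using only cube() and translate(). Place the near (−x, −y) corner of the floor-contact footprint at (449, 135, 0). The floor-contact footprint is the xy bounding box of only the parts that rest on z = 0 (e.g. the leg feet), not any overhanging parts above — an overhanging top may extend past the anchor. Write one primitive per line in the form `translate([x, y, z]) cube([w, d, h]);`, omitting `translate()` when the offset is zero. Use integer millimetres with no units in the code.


translate([449, 135, 0]) cube([58, 189, 2131]);
translate([1305, 135, 0]) cube([58, 189, 2131]);
translate([449, 135, 2131]) cube([914, 189, 107]);
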